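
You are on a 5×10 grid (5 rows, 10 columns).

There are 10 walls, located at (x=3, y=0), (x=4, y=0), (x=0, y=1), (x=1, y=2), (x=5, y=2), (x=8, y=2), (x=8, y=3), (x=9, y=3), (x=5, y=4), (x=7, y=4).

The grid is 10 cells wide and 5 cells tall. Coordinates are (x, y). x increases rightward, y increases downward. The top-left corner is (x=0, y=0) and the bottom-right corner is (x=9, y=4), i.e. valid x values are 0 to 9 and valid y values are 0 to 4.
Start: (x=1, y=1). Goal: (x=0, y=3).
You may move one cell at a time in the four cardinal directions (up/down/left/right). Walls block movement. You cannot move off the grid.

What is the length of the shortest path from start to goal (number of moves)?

Answer: Shortest path length: 5

Derivation:
BFS from (x=1, y=1) until reaching (x=0, y=3):
  Distance 0: (x=1, y=1)
  Distance 1: (x=1, y=0), (x=2, y=1)
  Distance 2: (x=0, y=0), (x=2, y=0), (x=3, y=1), (x=2, y=2)
  Distance 3: (x=4, y=1), (x=3, y=2), (x=2, y=3)
  Distance 4: (x=5, y=1), (x=4, y=2), (x=1, y=3), (x=3, y=3), (x=2, y=4)
  Distance 5: (x=5, y=0), (x=6, y=1), (x=0, y=3), (x=4, y=3), (x=1, y=4), (x=3, y=4)  <- goal reached here
One shortest path (5 moves): (x=1, y=1) -> (x=2, y=1) -> (x=2, y=2) -> (x=2, y=3) -> (x=1, y=3) -> (x=0, y=3)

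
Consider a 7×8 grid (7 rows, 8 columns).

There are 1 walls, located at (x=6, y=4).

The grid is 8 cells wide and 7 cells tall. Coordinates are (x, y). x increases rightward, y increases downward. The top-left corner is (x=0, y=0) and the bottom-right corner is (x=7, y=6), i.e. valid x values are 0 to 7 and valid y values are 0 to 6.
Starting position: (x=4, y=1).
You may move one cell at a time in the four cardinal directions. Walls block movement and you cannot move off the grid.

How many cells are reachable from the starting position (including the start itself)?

Answer: Reachable cells: 55

Derivation:
BFS flood-fill from (x=4, y=1):
  Distance 0: (x=4, y=1)
  Distance 1: (x=4, y=0), (x=3, y=1), (x=5, y=1), (x=4, y=2)
  Distance 2: (x=3, y=0), (x=5, y=0), (x=2, y=1), (x=6, y=1), (x=3, y=2), (x=5, y=2), (x=4, y=3)
  Distance 3: (x=2, y=0), (x=6, y=0), (x=1, y=1), (x=7, y=1), (x=2, y=2), (x=6, y=2), (x=3, y=3), (x=5, y=3), (x=4, y=4)
  Distance 4: (x=1, y=0), (x=7, y=0), (x=0, y=1), (x=1, y=2), (x=7, y=2), (x=2, y=3), (x=6, y=3), (x=3, y=4), (x=5, y=4), (x=4, y=5)
  Distance 5: (x=0, y=0), (x=0, y=2), (x=1, y=3), (x=7, y=3), (x=2, y=4), (x=3, y=5), (x=5, y=5), (x=4, y=6)
  Distance 6: (x=0, y=3), (x=1, y=4), (x=7, y=4), (x=2, y=5), (x=6, y=5), (x=3, y=6), (x=5, y=6)
  Distance 7: (x=0, y=4), (x=1, y=5), (x=7, y=5), (x=2, y=6), (x=6, y=6)
  Distance 8: (x=0, y=5), (x=1, y=6), (x=7, y=6)
  Distance 9: (x=0, y=6)
Total reachable: 55 (grid has 55 open cells total)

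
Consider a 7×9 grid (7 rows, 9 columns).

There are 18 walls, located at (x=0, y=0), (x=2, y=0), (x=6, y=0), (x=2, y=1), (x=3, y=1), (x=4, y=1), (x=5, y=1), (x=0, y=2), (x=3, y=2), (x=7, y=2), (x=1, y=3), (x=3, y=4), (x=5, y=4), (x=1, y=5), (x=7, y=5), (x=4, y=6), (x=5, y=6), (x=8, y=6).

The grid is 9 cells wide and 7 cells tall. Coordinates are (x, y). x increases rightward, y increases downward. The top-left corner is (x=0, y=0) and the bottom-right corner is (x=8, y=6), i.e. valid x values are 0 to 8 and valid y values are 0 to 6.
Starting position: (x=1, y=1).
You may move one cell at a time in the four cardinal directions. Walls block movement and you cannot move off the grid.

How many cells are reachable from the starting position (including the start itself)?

Answer: Reachable cells: 42

Derivation:
BFS flood-fill from (x=1, y=1):
  Distance 0: (x=1, y=1)
  Distance 1: (x=1, y=0), (x=0, y=1), (x=1, y=2)
  Distance 2: (x=2, y=2)
  Distance 3: (x=2, y=3)
  Distance 4: (x=3, y=3), (x=2, y=4)
  Distance 5: (x=4, y=3), (x=1, y=4), (x=2, y=5)
  Distance 6: (x=4, y=2), (x=5, y=3), (x=0, y=4), (x=4, y=4), (x=3, y=5), (x=2, y=6)
  Distance 7: (x=5, y=2), (x=0, y=3), (x=6, y=3), (x=0, y=5), (x=4, y=5), (x=1, y=6), (x=3, y=6)
  Distance 8: (x=6, y=2), (x=7, y=3), (x=6, y=4), (x=5, y=5), (x=0, y=6)
  Distance 9: (x=6, y=1), (x=8, y=3), (x=7, y=4), (x=6, y=5)
  Distance 10: (x=7, y=1), (x=8, y=2), (x=8, y=4), (x=6, y=6)
  Distance 11: (x=7, y=0), (x=8, y=1), (x=8, y=5), (x=7, y=6)
  Distance 12: (x=8, y=0)
Total reachable: 42 (grid has 45 open cells total)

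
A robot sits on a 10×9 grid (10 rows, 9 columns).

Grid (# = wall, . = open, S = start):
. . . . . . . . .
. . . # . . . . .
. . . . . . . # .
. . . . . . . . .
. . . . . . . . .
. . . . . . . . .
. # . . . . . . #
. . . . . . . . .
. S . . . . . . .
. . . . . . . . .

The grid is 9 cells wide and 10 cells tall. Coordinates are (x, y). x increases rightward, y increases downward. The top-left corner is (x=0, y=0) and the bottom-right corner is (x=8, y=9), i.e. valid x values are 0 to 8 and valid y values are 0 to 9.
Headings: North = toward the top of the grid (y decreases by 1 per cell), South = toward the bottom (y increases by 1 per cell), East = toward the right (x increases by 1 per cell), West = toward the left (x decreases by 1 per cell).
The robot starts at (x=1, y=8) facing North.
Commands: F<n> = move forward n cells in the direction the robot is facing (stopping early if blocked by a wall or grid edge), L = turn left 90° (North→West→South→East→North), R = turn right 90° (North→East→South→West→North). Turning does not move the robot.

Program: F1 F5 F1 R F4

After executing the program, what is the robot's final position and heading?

Start: (x=1, y=8), facing North
  F1: move forward 1, now at (x=1, y=7)
  F5: move forward 0/5 (blocked), now at (x=1, y=7)
  F1: move forward 0/1 (blocked), now at (x=1, y=7)
  R: turn right, now facing East
  F4: move forward 4, now at (x=5, y=7)
Final: (x=5, y=7), facing East

Answer: Final position: (x=5, y=7), facing East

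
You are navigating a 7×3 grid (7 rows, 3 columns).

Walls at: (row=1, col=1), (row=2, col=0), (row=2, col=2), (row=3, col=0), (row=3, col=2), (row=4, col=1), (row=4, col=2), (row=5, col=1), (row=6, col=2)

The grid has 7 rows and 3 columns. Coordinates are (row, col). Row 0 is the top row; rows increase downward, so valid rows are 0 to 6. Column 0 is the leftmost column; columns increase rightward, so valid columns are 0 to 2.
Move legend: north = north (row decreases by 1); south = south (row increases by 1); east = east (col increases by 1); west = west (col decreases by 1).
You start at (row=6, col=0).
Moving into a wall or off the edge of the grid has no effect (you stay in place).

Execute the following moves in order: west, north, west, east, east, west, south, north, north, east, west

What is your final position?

Answer: Final position: (row=4, col=0)

Derivation:
Start: (row=6, col=0)
  west (west): blocked, stay at (row=6, col=0)
  north (north): (row=6, col=0) -> (row=5, col=0)
  west (west): blocked, stay at (row=5, col=0)
  east (east): blocked, stay at (row=5, col=0)
  east (east): blocked, stay at (row=5, col=0)
  west (west): blocked, stay at (row=5, col=0)
  south (south): (row=5, col=0) -> (row=6, col=0)
  north (north): (row=6, col=0) -> (row=5, col=0)
  north (north): (row=5, col=0) -> (row=4, col=0)
  east (east): blocked, stay at (row=4, col=0)
  west (west): blocked, stay at (row=4, col=0)
Final: (row=4, col=0)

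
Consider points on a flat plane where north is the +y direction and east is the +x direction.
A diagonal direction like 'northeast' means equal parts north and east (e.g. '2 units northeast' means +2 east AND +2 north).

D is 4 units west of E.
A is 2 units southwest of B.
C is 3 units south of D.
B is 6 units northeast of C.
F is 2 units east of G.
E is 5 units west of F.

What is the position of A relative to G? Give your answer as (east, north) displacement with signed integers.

Answer: A is at (east=-3, north=1) relative to G.

Derivation:
Place G at the origin (east=0, north=0).
  F is 2 units east of G: delta (east=+2, north=+0); F at (east=2, north=0).
  E is 5 units west of F: delta (east=-5, north=+0); E at (east=-3, north=0).
  D is 4 units west of E: delta (east=-4, north=+0); D at (east=-7, north=0).
  C is 3 units south of D: delta (east=+0, north=-3); C at (east=-7, north=-3).
  B is 6 units northeast of C: delta (east=+6, north=+6); B at (east=-1, north=3).
  A is 2 units southwest of B: delta (east=-2, north=-2); A at (east=-3, north=1).
Therefore A relative to G: (east=-3, north=1).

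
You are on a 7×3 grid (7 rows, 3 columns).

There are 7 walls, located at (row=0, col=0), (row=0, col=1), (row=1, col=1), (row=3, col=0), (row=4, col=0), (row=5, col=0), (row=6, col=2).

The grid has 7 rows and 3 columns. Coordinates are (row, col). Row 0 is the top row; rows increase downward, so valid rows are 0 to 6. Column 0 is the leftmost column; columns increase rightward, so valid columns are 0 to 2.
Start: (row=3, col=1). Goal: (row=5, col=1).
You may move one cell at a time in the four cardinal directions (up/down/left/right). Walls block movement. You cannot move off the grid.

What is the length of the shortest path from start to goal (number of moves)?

Answer: Shortest path length: 2

Derivation:
BFS from (row=3, col=1) until reaching (row=5, col=1):
  Distance 0: (row=3, col=1)
  Distance 1: (row=2, col=1), (row=3, col=2), (row=4, col=1)
  Distance 2: (row=2, col=0), (row=2, col=2), (row=4, col=2), (row=5, col=1)  <- goal reached here
One shortest path (2 moves): (row=3, col=1) -> (row=4, col=1) -> (row=5, col=1)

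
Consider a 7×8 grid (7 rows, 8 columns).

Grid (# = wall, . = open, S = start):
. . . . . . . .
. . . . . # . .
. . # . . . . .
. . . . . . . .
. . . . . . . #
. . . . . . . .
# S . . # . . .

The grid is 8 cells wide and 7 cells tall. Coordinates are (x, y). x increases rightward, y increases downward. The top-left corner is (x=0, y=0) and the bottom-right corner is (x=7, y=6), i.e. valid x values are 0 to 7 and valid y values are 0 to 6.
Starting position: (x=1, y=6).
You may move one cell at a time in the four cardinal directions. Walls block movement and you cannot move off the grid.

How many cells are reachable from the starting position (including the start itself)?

Answer: Reachable cells: 51

Derivation:
BFS flood-fill from (x=1, y=6):
  Distance 0: (x=1, y=6)
  Distance 1: (x=1, y=5), (x=2, y=6)
  Distance 2: (x=1, y=4), (x=0, y=5), (x=2, y=5), (x=3, y=6)
  Distance 3: (x=1, y=3), (x=0, y=4), (x=2, y=4), (x=3, y=5)
  Distance 4: (x=1, y=2), (x=0, y=3), (x=2, y=3), (x=3, y=4), (x=4, y=5)
  Distance 5: (x=1, y=1), (x=0, y=2), (x=3, y=3), (x=4, y=4), (x=5, y=5)
  Distance 6: (x=1, y=0), (x=0, y=1), (x=2, y=1), (x=3, y=2), (x=4, y=3), (x=5, y=4), (x=6, y=5), (x=5, y=6)
  Distance 7: (x=0, y=0), (x=2, y=0), (x=3, y=1), (x=4, y=2), (x=5, y=3), (x=6, y=4), (x=7, y=5), (x=6, y=6)
  Distance 8: (x=3, y=0), (x=4, y=1), (x=5, y=2), (x=6, y=3), (x=7, y=6)
  Distance 9: (x=4, y=0), (x=6, y=2), (x=7, y=3)
  Distance 10: (x=5, y=0), (x=6, y=1), (x=7, y=2)
  Distance 11: (x=6, y=0), (x=7, y=1)
  Distance 12: (x=7, y=0)
Total reachable: 51 (grid has 51 open cells total)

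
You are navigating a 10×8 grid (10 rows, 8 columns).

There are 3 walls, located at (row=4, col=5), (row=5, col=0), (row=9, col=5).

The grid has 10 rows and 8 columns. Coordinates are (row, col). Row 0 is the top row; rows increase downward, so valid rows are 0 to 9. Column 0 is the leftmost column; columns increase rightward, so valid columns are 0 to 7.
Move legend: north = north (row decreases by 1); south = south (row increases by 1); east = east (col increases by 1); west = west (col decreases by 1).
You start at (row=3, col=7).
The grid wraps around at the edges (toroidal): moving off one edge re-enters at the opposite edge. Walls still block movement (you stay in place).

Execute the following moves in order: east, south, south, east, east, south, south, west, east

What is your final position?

Answer: Final position: (row=6, col=2)

Derivation:
Start: (row=3, col=7)
  east (east): (row=3, col=7) -> (row=3, col=0)
  south (south): (row=3, col=0) -> (row=4, col=0)
  south (south): blocked, stay at (row=4, col=0)
  east (east): (row=4, col=0) -> (row=4, col=1)
  east (east): (row=4, col=1) -> (row=4, col=2)
  south (south): (row=4, col=2) -> (row=5, col=2)
  south (south): (row=5, col=2) -> (row=6, col=2)
  west (west): (row=6, col=2) -> (row=6, col=1)
  east (east): (row=6, col=1) -> (row=6, col=2)
Final: (row=6, col=2)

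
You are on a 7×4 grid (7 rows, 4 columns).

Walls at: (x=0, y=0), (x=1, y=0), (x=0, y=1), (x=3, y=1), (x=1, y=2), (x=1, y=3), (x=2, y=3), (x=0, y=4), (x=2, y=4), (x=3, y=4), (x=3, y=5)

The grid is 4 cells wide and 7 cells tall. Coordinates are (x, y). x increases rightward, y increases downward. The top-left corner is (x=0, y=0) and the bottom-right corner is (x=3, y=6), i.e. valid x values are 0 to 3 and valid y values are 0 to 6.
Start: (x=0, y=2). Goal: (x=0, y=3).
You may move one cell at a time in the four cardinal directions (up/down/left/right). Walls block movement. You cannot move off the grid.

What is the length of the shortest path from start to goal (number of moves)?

Answer: Shortest path length: 1

Derivation:
BFS from (x=0, y=2) until reaching (x=0, y=3):
  Distance 0: (x=0, y=2)
  Distance 1: (x=0, y=3)  <- goal reached here
One shortest path (1 moves): (x=0, y=2) -> (x=0, y=3)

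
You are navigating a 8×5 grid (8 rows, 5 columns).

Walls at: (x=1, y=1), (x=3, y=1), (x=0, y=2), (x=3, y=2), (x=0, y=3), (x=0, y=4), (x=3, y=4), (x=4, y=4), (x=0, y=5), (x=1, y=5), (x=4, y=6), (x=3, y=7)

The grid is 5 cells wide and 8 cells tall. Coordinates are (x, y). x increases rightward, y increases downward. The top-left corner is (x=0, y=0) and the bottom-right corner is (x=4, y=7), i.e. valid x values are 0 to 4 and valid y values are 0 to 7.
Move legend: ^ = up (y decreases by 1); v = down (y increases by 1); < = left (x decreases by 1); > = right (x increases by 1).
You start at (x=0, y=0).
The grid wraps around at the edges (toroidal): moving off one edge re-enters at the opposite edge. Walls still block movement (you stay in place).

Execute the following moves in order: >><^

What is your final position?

Answer: Final position: (x=1, y=7)

Derivation:
Start: (x=0, y=0)
  > (right): (x=0, y=0) -> (x=1, y=0)
  > (right): (x=1, y=0) -> (x=2, y=0)
  < (left): (x=2, y=0) -> (x=1, y=0)
  ^ (up): (x=1, y=0) -> (x=1, y=7)
Final: (x=1, y=7)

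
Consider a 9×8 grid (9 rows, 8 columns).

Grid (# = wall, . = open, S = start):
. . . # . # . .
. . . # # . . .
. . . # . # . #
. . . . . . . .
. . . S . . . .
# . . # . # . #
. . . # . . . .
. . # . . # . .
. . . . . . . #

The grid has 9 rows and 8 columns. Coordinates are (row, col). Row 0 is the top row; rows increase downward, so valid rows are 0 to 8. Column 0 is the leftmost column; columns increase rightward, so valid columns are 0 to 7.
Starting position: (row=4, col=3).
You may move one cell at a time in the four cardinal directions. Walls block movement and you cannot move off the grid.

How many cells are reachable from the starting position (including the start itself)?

Answer: Reachable cells: 56

Derivation:
BFS flood-fill from (row=4, col=3):
  Distance 0: (row=4, col=3)
  Distance 1: (row=3, col=3), (row=4, col=2), (row=4, col=4)
  Distance 2: (row=3, col=2), (row=3, col=4), (row=4, col=1), (row=4, col=5), (row=5, col=2), (row=5, col=4)
  Distance 3: (row=2, col=2), (row=2, col=4), (row=3, col=1), (row=3, col=5), (row=4, col=0), (row=4, col=6), (row=5, col=1), (row=6, col=2), (row=6, col=4)
  Distance 4: (row=1, col=2), (row=2, col=1), (row=3, col=0), (row=3, col=6), (row=4, col=7), (row=5, col=6), (row=6, col=1), (row=6, col=5), (row=7, col=4)
  Distance 5: (row=0, col=2), (row=1, col=1), (row=2, col=0), (row=2, col=6), (row=3, col=7), (row=6, col=0), (row=6, col=6), (row=7, col=1), (row=7, col=3), (row=8, col=4)
  Distance 6: (row=0, col=1), (row=1, col=0), (row=1, col=6), (row=6, col=7), (row=7, col=0), (row=7, col=6), (row=8, col=1), (row=8, col=3), (row=8, col=5)
  Distance 7: (row=0, col=0), (row=0, col=6), (row=1, col=5), (row=1, col=7), (row=7, col=7), (row=8, col=0), (row=8, col=2), (row=8, col=6)
  Distance 8: (row=0, col=7)
Total reachable: 56 (grid has 57 open cells total)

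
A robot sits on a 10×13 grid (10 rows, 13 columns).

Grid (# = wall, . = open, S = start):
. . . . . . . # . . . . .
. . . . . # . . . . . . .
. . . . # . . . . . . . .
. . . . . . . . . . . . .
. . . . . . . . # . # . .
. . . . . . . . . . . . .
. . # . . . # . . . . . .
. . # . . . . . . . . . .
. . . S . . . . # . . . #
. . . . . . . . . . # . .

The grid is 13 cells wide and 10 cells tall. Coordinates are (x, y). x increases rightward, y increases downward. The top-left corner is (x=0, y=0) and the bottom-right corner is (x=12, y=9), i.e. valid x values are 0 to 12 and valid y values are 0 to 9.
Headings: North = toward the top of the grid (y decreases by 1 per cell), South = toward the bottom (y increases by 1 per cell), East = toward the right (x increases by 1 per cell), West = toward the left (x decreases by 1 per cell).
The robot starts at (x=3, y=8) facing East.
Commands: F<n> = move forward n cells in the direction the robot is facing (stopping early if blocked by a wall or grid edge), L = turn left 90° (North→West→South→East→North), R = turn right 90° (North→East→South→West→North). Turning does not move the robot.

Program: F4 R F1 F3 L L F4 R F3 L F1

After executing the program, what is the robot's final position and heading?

Answer: Final position: (x=10, y=5), facing North

Derivation:
Start: (x=3, y=8), facing East
  F4: move forward 4, now at (x=7, y=8)
  R: turn right, now facing South
  F1: move forward 1, now at (x=7, y=9)
  F3: move forward 0/3 (blocked), now at (x=7, y=9)
  L: turn left, now facing East
  L: turn left, now facing North
  F4: move forward 4, now at (x=7, y=5)
  R: turn right, now facing East
  F3: move forward 3, now at (x=10, y=5)
  L: turn left, now facing North
  F1: move forward 0/1 (blocked), now at (x=10, y=5)
Final: (x=10, y=5), facing North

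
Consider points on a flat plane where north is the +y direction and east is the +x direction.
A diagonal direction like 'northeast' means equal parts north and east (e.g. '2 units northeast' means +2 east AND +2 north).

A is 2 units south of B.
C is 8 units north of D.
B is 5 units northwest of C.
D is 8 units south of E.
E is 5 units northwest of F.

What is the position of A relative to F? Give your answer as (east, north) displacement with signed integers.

Place F at the origin (east=0, north=0).
  E is 5 units northwest of F: delta (east=-5, north=+5); E at (east=-5, north=5).
  D is 8 units south of E: delta (east=+0, north=-8); D at (east=-5, north=-3).
  C is 8 units north of D: delta (east=+0, north=+8); C at (east=-5, north=5).
  B is 5 units northwest of C: delta (east=-5, north=+5); B at (east=-10, north=10).
  A is 2 units south of B: delta (east=+0, north=-2); A at (east=-10, north=8).
Therefore A relative to F: (east=-10, north=8).

Answer: A is at (east=-10, north=8) relative to F.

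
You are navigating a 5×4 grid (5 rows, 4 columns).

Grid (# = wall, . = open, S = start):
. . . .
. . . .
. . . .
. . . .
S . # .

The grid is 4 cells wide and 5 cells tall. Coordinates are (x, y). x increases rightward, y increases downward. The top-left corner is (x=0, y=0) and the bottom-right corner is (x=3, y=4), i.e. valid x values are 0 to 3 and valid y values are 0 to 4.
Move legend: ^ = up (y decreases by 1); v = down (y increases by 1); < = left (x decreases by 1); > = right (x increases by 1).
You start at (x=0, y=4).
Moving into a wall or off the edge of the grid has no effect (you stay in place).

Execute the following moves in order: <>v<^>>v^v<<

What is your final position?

Start: (x=0, y=4)
  < (left): blocked, stay at (x=0, y=4)
  > (right): (x=0, y=4) -> (x=1, y=4)
  v (down): blocked, stay at (x=1, y=4)
  < (left): (x=1, y=4) -> (x=0, y=4)
  ^ (up): (x=0, y=4) -> (x=0, y=3)
  > (right): (x=0, y=3) -> (x=1, y=3)
  > (right): (x=1, y=3) -> (x=2, y=3)
  v (down): blocked, stay at (x=2, y=3)
  ^ (up): (x=2, y=3) -> (x=2, y=2)
  v (down): (x=2, y=2) -> (x=2, y=3)
  < (left): (x=2, y=3) -> (x=1, y=3)
  < (left): (x=1, y=3) -> (x=0, y=3)
Final: (x=0, y=3)

Answer: Final position: (x=0, y=3)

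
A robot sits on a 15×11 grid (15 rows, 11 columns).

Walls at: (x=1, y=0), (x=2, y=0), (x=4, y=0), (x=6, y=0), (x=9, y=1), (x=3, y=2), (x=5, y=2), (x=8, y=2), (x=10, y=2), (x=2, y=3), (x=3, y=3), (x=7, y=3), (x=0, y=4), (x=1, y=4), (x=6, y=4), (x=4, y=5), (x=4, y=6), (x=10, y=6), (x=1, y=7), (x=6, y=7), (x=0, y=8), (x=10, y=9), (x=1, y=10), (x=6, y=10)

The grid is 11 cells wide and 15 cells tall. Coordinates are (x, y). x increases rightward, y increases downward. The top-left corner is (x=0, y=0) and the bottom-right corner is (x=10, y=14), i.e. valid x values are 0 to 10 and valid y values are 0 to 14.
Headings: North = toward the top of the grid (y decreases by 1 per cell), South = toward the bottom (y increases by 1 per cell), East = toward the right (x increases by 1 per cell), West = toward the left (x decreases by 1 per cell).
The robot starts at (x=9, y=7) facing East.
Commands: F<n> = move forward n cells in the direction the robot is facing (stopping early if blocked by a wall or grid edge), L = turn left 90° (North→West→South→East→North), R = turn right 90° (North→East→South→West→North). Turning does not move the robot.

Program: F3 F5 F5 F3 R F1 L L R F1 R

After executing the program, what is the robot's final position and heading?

Start: (x=9, y=7), facing East
  F3: move forward 1/3 (blocked), now at (x=10, y=7)
  F5: move forward 0/5 (blocked), now at (x=10, y=7)
  F5: move forward 0/5 (blocked), now at (x=10, y=7)
  F3: move forward 0/3 (blocked), now at (x=10, y=7)
  R: turn right, now facing South
  F1: move forward 1, now at (x=10, y=8)
  L: turn left, now facing East
  L: turn left, now facing North
  R: turn right, now facing East
  F1: move forward 0/1 (blocked), now at (x=10, y=8)
  R: turn right, now facing South
Final: (x=10, y=8), facing South

Answer: Final position: (x=10, y=8), facing South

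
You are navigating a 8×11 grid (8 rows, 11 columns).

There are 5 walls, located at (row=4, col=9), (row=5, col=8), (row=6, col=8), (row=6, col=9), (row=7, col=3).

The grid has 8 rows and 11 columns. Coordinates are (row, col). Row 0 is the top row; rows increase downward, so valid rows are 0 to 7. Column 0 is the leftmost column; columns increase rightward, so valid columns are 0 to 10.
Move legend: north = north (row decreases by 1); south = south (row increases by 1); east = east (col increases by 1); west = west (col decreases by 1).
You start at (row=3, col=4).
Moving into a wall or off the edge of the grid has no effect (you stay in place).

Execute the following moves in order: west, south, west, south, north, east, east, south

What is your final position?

Start: (row=3, col=4)
  west (west): (row=3, col=4) -> (row=3, col=3)
  south (south): (row=3, col=3) -> (row=4, col=3)
  west (west): (row=4, col=3) -> (row=4, col=2)
  south (south): (row=4, col=2) -> (row=5, col=2)
  north (north): (row=5, col=2) -> (row=4, col=2)
  east (east): (row=4, col=2) -> (row=4, col=3)
  east (east): (row=4, col=3) -> (row=4, col=4)
  south (south): (row=4, col=4) -> (row=5, col=4)
Final: (row=5, col=4)

Answer: Final position: (row=5, col=4)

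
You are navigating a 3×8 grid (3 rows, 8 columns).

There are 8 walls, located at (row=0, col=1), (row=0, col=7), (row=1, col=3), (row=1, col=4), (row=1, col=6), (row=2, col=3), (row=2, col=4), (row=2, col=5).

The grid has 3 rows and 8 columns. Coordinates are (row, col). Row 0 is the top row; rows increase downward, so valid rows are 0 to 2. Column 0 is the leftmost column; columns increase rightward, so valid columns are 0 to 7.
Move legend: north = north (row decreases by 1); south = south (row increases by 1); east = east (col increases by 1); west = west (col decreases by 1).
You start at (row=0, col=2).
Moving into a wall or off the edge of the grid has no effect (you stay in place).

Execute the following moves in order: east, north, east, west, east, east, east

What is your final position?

Start: (row=0, col=2)
  east (east): (row=0, col=2) -> (row=0, col=3)
  north (north): blocked, stay at (row=0, col=3)
  east (east): (row=0, col=3) -> (row=0, col=4)
  west (west): (row=0, col=4) -> (row=0, col=3)
  east (east): (row=0, col=3) -> (row=0, col=4)
  east (east): (row=0, col=4) -> (row=0, col=5)
  east (east): (row=0, col=5) -> (row=0, col=6)
Final: (row=0, col=6)

Answer: Final position: (row=0, col=6)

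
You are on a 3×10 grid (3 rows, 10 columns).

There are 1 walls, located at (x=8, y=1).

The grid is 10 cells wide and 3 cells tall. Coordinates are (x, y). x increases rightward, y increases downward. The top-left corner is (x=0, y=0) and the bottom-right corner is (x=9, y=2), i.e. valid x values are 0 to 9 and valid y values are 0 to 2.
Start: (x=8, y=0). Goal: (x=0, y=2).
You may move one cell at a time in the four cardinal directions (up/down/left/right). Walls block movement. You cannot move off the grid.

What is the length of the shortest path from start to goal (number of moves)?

BFS from (x=8, y=0) until reaching (x=0, y=2):
  Distance 0: (x=8, y=0)
  Distance 1: (x=7, y=0), (x=9, y=0)
  Distance 2: (x=6, y=0), (x=7, y=1), (x=9, y=1)
  Distance 3: (x=5, y=0), (x=6, y=1), (x=7, y=2), (x=9, y=2)
  Distance 4: (x=4, y=0), (x=5, y=1), (x=6, y=2), (x=8, y=2)
  Distance 5: (x=3, y=0), (x=4, y=1), (x=5, y=2)
  Distance 6: (x=2, y=0), (x=3, y=1), (x=4, y=2)
  Distance 7: (x=1, y=0), (x=2, y=1), (x=3, y=2)
  Distance 8: (x=0, y=0), (x=1, y=1), (x=2, y=2)
  Distance 9: (x=0, y=1), (x=1, y=2)
  Distance 10: (x=0, y=2)  <- goal reached here
One shortest path (10 moves): (x=8, y=0) -> (x=7, y=0) -> (x=6, y=0) -> (x=5, y=0) -> (x=4, y=0) -> (x=3, y=0) -> (x=2, y=0) -> (x=1, y=0) -> (x=0, y=0) -> (x=0, y=1) -> (x=0, y=2)

Answer: Shortest path length: 10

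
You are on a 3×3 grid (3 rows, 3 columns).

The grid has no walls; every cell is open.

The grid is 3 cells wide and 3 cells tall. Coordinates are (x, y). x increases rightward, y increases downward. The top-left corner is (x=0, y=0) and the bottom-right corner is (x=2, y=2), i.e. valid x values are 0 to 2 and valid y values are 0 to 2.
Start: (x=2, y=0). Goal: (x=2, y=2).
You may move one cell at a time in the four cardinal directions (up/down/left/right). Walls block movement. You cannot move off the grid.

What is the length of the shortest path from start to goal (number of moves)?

Answer: Shortest path length: 2

Derivation:
BFS from (x=2, y=0) until reaching (x=2, y=2):
  Distance 0: (x=2, y=0)
  Distance 1: (x=1, y=0), (x=2, y=1)
  Distance 2: (x=0, y=0), (x=1, y=1), (x=2, y=2)  <- goal reached here
One shortest path (2 moves): (x=2, y=0) -> (x=2, y=1) -> (x=2, y=2)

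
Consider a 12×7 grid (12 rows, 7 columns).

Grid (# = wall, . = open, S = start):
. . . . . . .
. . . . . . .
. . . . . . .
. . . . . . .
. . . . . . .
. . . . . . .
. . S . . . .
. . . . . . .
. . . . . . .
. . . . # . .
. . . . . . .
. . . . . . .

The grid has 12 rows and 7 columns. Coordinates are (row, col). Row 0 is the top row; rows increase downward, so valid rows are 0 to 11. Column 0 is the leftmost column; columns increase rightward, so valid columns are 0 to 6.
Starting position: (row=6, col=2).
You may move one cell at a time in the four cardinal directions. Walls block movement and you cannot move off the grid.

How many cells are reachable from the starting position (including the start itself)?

BFS flood-fill from (row=6, col=2):
  Distance 0: (row=6, col=2)
  Distance 1: (row=5, col=2), (row=6, col=1), (row=6, col=3), (row=7, col=2)
  Distance 2: (row=4, col=2), (row=5, col=1), (row=5, col=3), (row=6, col=0), (row=6, col=4), (row=7, col=1), (row=7, col=3), (row=8, col=2)
  Distance 3: (row=3, col=2), (row=4, col=1), (row=4, col=3), (row=5, col=0), (row=5, col=4), (row=6, col=5), (row=7, col=0), (row=7, col=4), (row=8, col=1), (row=8, col=3), (row=9, col=2)
  Distance 4: (row=2, col=2), (row=3, col=1), (row=3, col=3), (row=4, col=0), (row=4, col=4), (row=5, col=5), (row=6, col=6), (row=7, col=5), (row=8, col=0), (row=8, col=4), (row=9, col=1), (row=9, col=3), (row=10, col=2)
  Distance 5: (row=1, col=2), (row=2, col=1), (row=2, col=3), (row=3, col=0), (row=3, col=4), (row=4, col=5), (row=5, col=6), (row=7, col=6), (row=8, col=5), (row=9, col=0), (row=10, col=1), (row=10, col=3), (row=11, col=2)
  Distance 6: (row=0, col=2), (row=1, col=1), (row=1, col=3), (row=2, col=0), (row=2, col=4), (row=3, col=5), (row=4, col=6), (row=8, col=6), (row=9, col=5), (row=10, col=0), (row=10, col=4), (row=11, col=1), (row=11, col=3)
  Distance 7: (row=0, col=1), (row=0, col=3), (row=1, col=0), (row=1, col=4), (row=2, col=5), (row=3, col=6), (row=9, col=6), (row=10, col=5), (row=11, col=0), (row=11, col=4)
  Distance 8: (row=0, col=0), (row=0, col=4), (row=1, col=5), (row=2, col=6), (row=10, col=6), (row=11, col=5)
  Distance 9: (row=0, col=5), (row=1, col=6), (row=11, col=6)
  Distance 10: (row=0, col=6)
Total reachable: 83 (grid has 83 open cells total)

Answer: Reachable cells: 83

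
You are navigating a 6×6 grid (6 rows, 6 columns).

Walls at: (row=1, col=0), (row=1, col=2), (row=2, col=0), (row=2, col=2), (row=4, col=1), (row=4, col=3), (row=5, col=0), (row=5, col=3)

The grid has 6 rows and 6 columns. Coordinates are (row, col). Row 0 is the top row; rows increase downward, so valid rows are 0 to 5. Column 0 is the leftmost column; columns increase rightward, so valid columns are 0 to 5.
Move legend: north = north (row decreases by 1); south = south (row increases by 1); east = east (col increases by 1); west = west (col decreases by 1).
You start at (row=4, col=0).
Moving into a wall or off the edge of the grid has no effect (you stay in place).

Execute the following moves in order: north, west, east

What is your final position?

Start: (row=4, col=0)
  north (north): (row=4, col=0) -> (row=3, col=0)
  west (west): blocked, stay at (row=3, col=0)
  east (east): (row=3, col=0) -> (row=3, col=1)
Final: (row=3, col=1)

Answer: Final position: (row=3, col=1)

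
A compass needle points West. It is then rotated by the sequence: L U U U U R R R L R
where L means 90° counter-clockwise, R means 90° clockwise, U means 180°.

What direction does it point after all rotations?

Start: West
  L (left (90° counter-clockwise)) -> South
  U (U-turn (180°)) -> North
  U (U-turn (180°)) -> South
  U (U-turn (180°)) -> North
  U (U-turn (180°)) -> South
  R (right (90° clockwise)) -> West
  R (right (90° clockwise)) -> North
  R (right (90° clockwise)) -> East
  L (left (90° counter-clockwise)) -> North
  R (right (90° clockwise)) -> East
Final: East

Answer: Final heading: East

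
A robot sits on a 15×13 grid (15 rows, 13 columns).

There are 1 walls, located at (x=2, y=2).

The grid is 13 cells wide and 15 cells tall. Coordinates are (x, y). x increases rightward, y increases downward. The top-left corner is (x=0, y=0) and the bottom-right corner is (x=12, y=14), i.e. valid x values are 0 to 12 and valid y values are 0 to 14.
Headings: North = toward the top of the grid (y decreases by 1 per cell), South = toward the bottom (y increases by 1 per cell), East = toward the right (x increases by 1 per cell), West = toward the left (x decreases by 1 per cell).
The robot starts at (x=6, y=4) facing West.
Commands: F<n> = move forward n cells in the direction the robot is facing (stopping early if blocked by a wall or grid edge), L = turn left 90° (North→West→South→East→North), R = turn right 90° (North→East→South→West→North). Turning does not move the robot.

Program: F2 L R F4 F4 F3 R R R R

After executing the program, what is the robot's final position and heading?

Answer: Final position: (x=0, y=4), facing West

Derivation:
Start: (x=6, y=4), facing West
  F2: move forward 2, now at (x=4, y=4)
  L: turn left, now facing South
  R: turn right, now facing West
  F4: move forward 4, now at (x=0, y=4)
  F4: move forward 0/4 (blocked), now at (x=0, y=4)
  F3: move forward 0/3 (blocked), now at (x=0, y=4)
  R: turn right, now facing North
  R: turn right, now facing East
  R: turn right, now facing South
  R: turn right, now facing West
Final: (x=0, y=4), facing West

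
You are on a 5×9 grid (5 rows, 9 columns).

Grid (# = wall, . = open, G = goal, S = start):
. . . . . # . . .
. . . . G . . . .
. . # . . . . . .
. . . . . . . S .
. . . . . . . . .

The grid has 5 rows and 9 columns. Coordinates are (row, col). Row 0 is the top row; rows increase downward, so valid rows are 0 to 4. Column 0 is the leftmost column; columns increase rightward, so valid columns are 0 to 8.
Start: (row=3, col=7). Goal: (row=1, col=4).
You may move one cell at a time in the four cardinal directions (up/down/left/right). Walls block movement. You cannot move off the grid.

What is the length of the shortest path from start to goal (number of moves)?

BFS from (row=3, col=7) until reaching (row=1, col=4):
  Distance 0: (row=3, col=7)
  Distance 1: (row=2, col=7), (row=3, col=6), (row=3, col=8), (row=4, col=7)
  Distance 2: (row=1, col=7), (row=2, col=6), (row=2, col=8), (row=3, col=5), (row=4, col=6), (row=4, col=8)
  Distance 3: (row=0, col=7), (row=1, col=6), (row=1, col=8), (row=2, col=5), (row=3, col=4), (row=4, col=5)
  Distance 4: (row=0, col=6), (row=0, col=8), (row=1, col=5), (row=2, col=4), (row=3, col=3), (row=4, col=4)
  Distance 5: (row=1, col=4), (row=2, col=3), (row=3, col=2), (row=4, col=3)  <- goal reached here
One shortest path (5 moves): (row=3, col=7) -> (row=3, col=6) -> (row=3, col=5) -> (row=3, col=4) -> (row=2, col=4) -> (row=1, col=4)

Answer: Shortest path length: 5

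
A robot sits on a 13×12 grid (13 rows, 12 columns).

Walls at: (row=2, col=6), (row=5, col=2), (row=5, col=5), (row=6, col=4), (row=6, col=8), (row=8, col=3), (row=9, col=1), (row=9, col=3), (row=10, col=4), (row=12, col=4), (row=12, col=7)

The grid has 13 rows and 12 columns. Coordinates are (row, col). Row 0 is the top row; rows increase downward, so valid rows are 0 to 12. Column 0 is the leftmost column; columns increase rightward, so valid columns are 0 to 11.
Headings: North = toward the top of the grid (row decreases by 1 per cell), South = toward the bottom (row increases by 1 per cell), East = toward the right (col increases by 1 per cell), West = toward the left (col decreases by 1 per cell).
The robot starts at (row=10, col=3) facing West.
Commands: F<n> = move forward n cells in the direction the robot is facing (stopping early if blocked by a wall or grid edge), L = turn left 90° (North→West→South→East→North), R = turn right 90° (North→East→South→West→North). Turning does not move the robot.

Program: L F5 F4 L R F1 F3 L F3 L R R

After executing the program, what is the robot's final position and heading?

Answer: Final position: (row=12, col=3), facing South

Derivation:
Start: (row=10, col=3), facing West
  L: turn left, now facing South
  F5: move forward 2/5 (blocked), now at (row=12, col=3)
  F4: move forward 0/4 (blocked), now at (row=12, col=3)
  L: turn left, now facing East
  R: turn right, now facing South
  F1: move forward 0/1 (blocked), now at (row=12, col=3)
  F3: move forward 0/3 (blocked), now at (row=12, col=3)
  L: turn left, now facing East
  F3: move forward 0/3 (blocked), now at (row=12, col=3)
  L: turn left, now facing North
  R: turn right, now facing East
  R: turn right, now facing South
Final: (row=12, col=3), facing South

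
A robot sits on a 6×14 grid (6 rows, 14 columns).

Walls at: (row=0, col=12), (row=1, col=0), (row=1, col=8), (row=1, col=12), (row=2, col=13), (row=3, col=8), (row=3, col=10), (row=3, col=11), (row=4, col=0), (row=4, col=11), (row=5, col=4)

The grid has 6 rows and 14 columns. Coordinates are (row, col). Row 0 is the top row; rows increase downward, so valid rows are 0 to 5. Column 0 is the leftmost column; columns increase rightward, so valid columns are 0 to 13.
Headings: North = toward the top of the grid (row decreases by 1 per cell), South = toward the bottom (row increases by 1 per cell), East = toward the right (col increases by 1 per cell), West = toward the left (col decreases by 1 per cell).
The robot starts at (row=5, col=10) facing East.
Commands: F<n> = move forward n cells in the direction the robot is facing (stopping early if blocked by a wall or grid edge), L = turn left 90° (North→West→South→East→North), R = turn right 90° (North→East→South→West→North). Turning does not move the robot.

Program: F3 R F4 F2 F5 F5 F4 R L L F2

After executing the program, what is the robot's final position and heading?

Start: (row=5, col=10), facing East
  F3: move forward 3, now at (row=5, col=13)
  R: turn right, now facing South
  F4: move forward 0/4 (blocked), now at (row=5, col=13)
  F2: move forward 0/2 (blocked), now at (row=5, col=13)
  F5: move forward 0/5 (blocked), now at (row=5, col=13)
  F5: move forward 0/5 (blocked), now at (row=5, col=13)
  F4: move forward 0/4 (blocked), now at (row=5, col=13)
  R: turn right, now facing West
  L: turn left, now facing South
  L: turn left, now facing East
  F2: move forward 0/2 (blocked), now at (row=5, col=13)
Final: (row=5, col=13), facing East

Answer: Final position: (row=5, col=13), facing East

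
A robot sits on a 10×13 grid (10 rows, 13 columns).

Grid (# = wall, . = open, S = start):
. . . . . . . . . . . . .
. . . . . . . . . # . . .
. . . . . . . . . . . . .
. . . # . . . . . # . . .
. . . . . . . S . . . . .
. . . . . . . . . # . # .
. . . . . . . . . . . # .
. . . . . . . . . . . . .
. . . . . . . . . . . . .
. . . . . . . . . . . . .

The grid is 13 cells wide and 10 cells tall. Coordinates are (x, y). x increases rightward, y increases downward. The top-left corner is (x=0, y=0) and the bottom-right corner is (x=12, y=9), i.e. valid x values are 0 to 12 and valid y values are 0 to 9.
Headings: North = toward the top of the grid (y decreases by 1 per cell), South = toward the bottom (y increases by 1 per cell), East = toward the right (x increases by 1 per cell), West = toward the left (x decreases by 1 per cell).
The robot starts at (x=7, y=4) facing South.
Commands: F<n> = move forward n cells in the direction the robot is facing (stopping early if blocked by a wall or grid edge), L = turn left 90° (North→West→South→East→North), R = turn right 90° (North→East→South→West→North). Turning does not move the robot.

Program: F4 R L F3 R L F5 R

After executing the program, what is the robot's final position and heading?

Start: (x=7, y=4), facing South
  F4: move forward 4, now at (x=7, y=8)
  R: turn right, now facing West
  L: turn left, now facing South
  F3: move forward 1/3 (blocked), now at (x=7, y=9)
  R: turn right, now facing West
  L: turn left, now facing South
  F5: move forward 0/5 (blocked), now at (x=7, y=9)
  R: turn right, now facing West
Final: (x=7, y=9), facing West

Answer: Final position: (x=7, y=9), facing West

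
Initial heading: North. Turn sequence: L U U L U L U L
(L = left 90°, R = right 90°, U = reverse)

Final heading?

Answer: Final heading: North

Derivation:
Start: North
  L (left (90° counter-clockwise)) -> West
  U (U-turn (180°)) -> East
  U (U-turn (180°)) -> West
  L (left (90° counter-clockwise)) -> South
  U (U-turn (180°)) -> North
  L (left (90° counter-clockwise)) -> West
  U (U-turn (180°)) -> East
  L (left (90° counter-clockwise)) -> North
Final: North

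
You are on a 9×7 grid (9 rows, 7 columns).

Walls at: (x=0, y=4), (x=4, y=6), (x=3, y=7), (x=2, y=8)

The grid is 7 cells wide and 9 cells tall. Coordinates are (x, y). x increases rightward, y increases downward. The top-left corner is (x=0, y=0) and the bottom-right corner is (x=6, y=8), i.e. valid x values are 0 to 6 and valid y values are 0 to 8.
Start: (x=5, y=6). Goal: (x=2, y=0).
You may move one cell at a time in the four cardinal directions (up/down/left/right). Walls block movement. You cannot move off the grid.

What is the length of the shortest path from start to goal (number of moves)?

BFS from (x=5, y=6) until reaching (x=2, y=0):
  Distance 0: (x=5, y=6)
  Distance 1: (x=5, y=5), (x=6, y=6), (x=5, y=7)
  Distance 2: (x=5, y=4), (x=4, y=5), (x=6, y=5), (x=4, y=7), (x=6, y=7), (x=5, y=8)
  Distance 3: (x=5, y=3), (x=4, y=4), (x=6, y=4), (x=3, y=5), (x=4, y=8), (x=6, y=8)
  Distance 4: (x=5, y=2), (x=4, y=3), (x=6, y=3), (x=3, y=4), (x=2, y=5), (x=3, y=6), (x=3, y=8)
  Distance 5: (x=5, y=1), (x=4, y=2), (x=6, y=2), (x=3, y=3), (x=2, y=4), (x=1, y=5), (x=2, y=6)
  Distance 6: (x=5, y=0), (x=4, y=1), (x=6, y=1), (x=3, y=2), (x=2, y=3), (x=1, y=4), (x=0, y=5), (x=1, y=6), (x=2, y=7)
  Distance 7: (x=4, y=0), (x=6, y=0), (x=3, y=1), (x=2, y=2), (x=1, y=3), (x=0, y=6), (x=1, y=7)
  Distance 8: (x=3, y=0), (x=2, y=1), (x=1, y=2), (x=0, y=3), (x=0, y=7), (x=1, y=8)
  Distance 9: (x=2, y=0), (x=1, y=1), (x=0, y=2), (x=0, y=8)  <- goal reached here
One shortest path (9 moves): (x=5, y=6) -> (x=5, y=5) -> (x=4, y=5) -> (x=3, y=5) -> (x=2, y=5) -> (x=2, y=4) -> (x=2, y=3) -> (x=2, y=2) -> (x=2, y=1) -> (x=2, y=0)

Answer: Shortest path length: 9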